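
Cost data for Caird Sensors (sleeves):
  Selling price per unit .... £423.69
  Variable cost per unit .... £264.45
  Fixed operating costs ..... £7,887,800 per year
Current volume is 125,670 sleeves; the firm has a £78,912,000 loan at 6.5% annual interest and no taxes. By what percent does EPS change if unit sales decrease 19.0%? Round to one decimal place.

-54.4%

Total contribution margin = 125,670 × £159.24 = £20,011,690.80.
Subtracting fixed costs: EBIT = £20,011,690.80 − £7,887,800 = £12,123,890.80.
After interest of £5,129,280.00, pre-tax earnings = £6,994,610.80.
DCL = total CM / (EBIT − I) = £20,011,690.80 / £6,994,610.80 = 2.8610.
%ΔEPS = DCL × %ΔSales = 2.8610 × -19.0% = -54.4%.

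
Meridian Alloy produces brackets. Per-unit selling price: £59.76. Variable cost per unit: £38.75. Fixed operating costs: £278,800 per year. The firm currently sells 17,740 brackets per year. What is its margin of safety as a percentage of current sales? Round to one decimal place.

Contribution margin per unit = £59.76 − £38.75 = £21.01. Break-even units = £278,800 ÷ £21.01 = 13,269.87; break-even revenue = 13,269.87 × £59.76 = £793,007.52.
Actual sales revenue = 17,740 × £59.76 = £1,060,142.40.
Margin of safety = (£1,060,142.40 − £793,007.52) ÷ £1,060,142.40 = 25.2%.

25.2%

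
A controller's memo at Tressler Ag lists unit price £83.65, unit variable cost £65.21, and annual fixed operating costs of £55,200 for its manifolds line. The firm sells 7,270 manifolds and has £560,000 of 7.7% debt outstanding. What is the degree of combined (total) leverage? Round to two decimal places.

Contribution at this volume is 7,270 × £18.44 = £134,058.80.
EBIT = £134,058.80 − £55,200 = £78,858.80. Interest = £43,120.00, so EBIT − I = £35,738.80.
Degree of total leverage = total CM / (EBIT − interest) = £134,058.80 / £35,738.80 = 3.7511.

3.75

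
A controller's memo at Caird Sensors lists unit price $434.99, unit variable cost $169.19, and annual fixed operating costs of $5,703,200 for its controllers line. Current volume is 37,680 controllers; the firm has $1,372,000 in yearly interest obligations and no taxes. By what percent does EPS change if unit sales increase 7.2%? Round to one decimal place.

Total contribution margin = 37,680 × $265.80 = $10,015,344.00.
Operating income = contribution − fixed costs = $10,015,344.00 − $5,703,200 = $4,312,144.00.
After interest of $1,372,000.00, pre-tax earnings = $2,940,144.00.
DCL = total CM / (EBIT − I) = $10,015,344.00 / $2,940,144.00 = 3.4064.
EPS therefore changes by 3.4064 × (+7.2%) = +24.5%.

+24.5%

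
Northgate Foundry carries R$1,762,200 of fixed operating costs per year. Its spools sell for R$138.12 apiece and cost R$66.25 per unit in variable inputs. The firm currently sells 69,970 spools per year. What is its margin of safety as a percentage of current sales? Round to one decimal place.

Contribution margin per unit = R$138.12 − R$66.25 = R$71.87. Break-even units = R$1,762,200 ÷ R$71.87 = 24,519.27; break-even revenue = 24,519.27 × R$138.12 = R$3,386,601.70.
Actual sales revenue = 69,970 × R$138.12 = R$9,664,256.40.
Margin of safety = (R$9,664,256.40 − R$3,386,601.70) ÷ R$9,664,256.40 = 65.0%.

65.0%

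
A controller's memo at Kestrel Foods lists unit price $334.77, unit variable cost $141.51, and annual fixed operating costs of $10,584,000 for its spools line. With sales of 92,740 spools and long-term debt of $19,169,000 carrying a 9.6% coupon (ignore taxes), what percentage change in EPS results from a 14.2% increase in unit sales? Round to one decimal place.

Total contribution margin = 92,740 × $193.26 = $17,922,932.40.
Subtracting fixed costs: EBIT = $17,922,932.40 − $10,584,000 = $7,338,932.40.
After interest of $1,840,224.00, pre-tax earnings = $5,498,708.40.
Degree of combined leverage = contribution ÷ (EBIT − I) = $17,922,932.40 ÷ $5,498,708.40 = 3.2595.
EPS therefore changes by 3.2595 × (+14.2%) = +46.3%.

+46.3%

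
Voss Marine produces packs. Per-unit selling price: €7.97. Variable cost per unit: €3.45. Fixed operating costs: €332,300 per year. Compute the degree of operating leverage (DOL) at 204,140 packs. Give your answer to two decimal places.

1.56

Total contribution margin = 204,140 × €4.52 = €922,712.80.
EBIT = €922,712.80 − €332,300 = €590,412.80.
DOL = contribution ÷ EBIT = €922,712.80 ÷ €590,412.80 = 1.5628.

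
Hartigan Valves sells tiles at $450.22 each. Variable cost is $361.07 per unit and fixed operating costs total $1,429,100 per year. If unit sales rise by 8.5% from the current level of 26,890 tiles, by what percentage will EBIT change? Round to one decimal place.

Contribution at this volume is 26,890 × $89.15 = $2,397,243.50.
EBIT = $2,397,243.50 − $1,429,100 = $968,143.50.
Degree of operating leverage = $2,397,243.50 / $968,143.50 = 2.4761.
%ΔEBIT = DOL × %ΔSales = 2.4761 × +8.5% = +21.0%.

+21.0%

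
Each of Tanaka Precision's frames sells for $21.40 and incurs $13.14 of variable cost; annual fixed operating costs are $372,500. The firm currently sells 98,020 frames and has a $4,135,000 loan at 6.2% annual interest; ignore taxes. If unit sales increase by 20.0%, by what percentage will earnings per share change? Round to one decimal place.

At 98,020 units, contribution = 98,020 × $8.26 = $809,645.20.
Operating income = contribution − fixed costs = $809,645.20 − $372,500 = $437,145.20.
Interest = $256,370.00, so EBIT − I = $180,775.20.
DCL = total CM / (EBIT − I) = $809,645.20 / $180,775.20 = 4.4787.
%ΔEPS = DCL × %ΔSales = 4.4787 × +20.0% = +89.6%.

+89.6%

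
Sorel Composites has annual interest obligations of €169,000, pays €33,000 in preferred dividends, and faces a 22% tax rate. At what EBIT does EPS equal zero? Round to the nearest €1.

€211,308

Preferred dividends are paid after tax, so their pre-tax equivalent is €33,000 ÷ (1 − 0.22) = €42,307.69.
Financial break-even EBIT = interest + D_p ÷ (1 − t) = €169,000 + €42,307.69 = €211,307.69.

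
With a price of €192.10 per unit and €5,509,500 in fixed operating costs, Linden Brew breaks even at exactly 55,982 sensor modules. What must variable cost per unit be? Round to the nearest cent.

€93.68

Contribution per unit must be FC / Q = €5,509,500 / 55,982 = €98.4156.
Variable cost per unit = €192.10 − €98.4156 = €93.68.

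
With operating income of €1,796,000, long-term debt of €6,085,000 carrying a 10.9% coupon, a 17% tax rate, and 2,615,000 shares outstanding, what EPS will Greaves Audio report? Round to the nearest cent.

€0.36

Interest = €663,265.00, so EBT = €1,796,000 − €663,265.00 = €1,132,735.00.
Net income = €1,132,735.00 × (1 − 0.17) = €940,170.05.
EPS = €940,170.05 ÷ 2,615,000 = €0.36.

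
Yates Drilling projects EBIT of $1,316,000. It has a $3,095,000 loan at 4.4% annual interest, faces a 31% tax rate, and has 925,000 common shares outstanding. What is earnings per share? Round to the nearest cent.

Interest = $136,180.00, so EBT = $1,316,000 − $136,180.00 = $1,179,820.00.
After tax at 31%: net income = $1,179,820.00 × 0.69 = $814,075.80.
EPS = $814,075.80 ÷ 925,000 = $0.88.

$0.88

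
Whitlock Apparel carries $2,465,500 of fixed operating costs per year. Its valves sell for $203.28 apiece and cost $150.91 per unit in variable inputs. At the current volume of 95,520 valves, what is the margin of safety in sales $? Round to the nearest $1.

$9,847,192

Contribution margin per unit = $203.28 − $150.91 = $52.37. Break-even units = $2,465,500 ÷ $52.37 = 47,078.48; break-even revenue = 47,078.48 × $203.28 = $9,570,113.42.
Actual sales revenue = 95,520 × $203.28 = $19,417,305.60.
Margin of safety = $19,417,305.60 − $9,570,113.42 = $9,847,192.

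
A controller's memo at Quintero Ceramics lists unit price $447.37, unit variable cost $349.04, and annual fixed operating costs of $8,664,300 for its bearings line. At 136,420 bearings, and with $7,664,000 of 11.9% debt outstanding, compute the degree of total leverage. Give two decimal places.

3.50

At 136,420 units, contribution = 136,420 × $98.33 = $13,414,178.60.
EBIT = $13,414,178.60 − $8,664,300 = $4,749,878.60. Interest = $912,016.00.
DOL = $13,414,178.60 ÷ $4,749,878.60 = 2.8241; DFL = $4,749,878.60 ÷ $3,837,862.60 = 1.2376.
DCL = DOL × DFL = 2.8241 × 1.2376 = 3.4951.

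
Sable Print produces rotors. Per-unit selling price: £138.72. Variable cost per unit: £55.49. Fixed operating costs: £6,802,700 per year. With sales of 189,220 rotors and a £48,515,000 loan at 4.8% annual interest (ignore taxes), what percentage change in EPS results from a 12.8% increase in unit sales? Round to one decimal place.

Total contribution margin = 189,220 × £83.23 = £15,748,780.60.
EBIT = £15,748,780.60 − £6,802,700 = £8,946,080.60.
Interest = £2,328,720.00, so EBIT − I = £6,617,360.60.
Degree of combined leverage = contribution ÷ (EBIT − I) = £15,748,780.60 ÷ £6,617,360.60 = 2.3799.
EPS therefore changes by 2.3799 × (+12.8%) = +30.5%.

+30.5%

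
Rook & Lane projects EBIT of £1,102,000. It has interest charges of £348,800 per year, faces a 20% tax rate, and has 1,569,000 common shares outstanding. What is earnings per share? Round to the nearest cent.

£0.38

Interest = £348,800.00, so EBT = £1,102,000 − £348,800.00 = £753,200.00.
After tax at 20%: net income = £753,200.00 × 0.80 = £602,560.00.
Per share: £602,560.00 / 1,569,000 shares = £0.38.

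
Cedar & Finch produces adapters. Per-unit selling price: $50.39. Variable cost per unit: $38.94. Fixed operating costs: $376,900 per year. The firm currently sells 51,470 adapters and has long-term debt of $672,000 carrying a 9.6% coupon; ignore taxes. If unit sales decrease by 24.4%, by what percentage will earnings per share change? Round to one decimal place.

Contribution at this volume is 51,470 × $11.45 = $589,331.50.
Operating income = contribution − fixed costs = $589,331.50 − $376,900 = $212,431.50.
After interest of $64,512.00, pre-tax earnings = $147,919.50.
Degree of combined leverage = contribution ÷ (EBIT − I) = $589,331.50 ÷ $147,919.50 = 3.9841.
%ΔEPS = DCL × %ΔSales = 3.9841 × -24.4% = -97.2%.

-97.2%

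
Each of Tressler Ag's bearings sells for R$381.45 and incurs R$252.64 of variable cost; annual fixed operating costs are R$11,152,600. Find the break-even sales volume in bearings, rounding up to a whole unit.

86,582 bearings

Contribution margin per unit = R$381.45 − R$252.64 = R$128.81.
Break-even volume = fixed costs ÷ CM per unit = R$11,152,600 ÷ R$128.81 = 86,581.79, so 86,582 bearings.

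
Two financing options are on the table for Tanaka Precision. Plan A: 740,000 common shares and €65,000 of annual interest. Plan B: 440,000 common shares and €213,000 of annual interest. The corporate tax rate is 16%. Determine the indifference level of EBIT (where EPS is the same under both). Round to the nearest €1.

€430,067

At indifference, (EBIT − 65,000)(1 − t)/740,000 = (EBIT − 213,000)(1 − t)/440,000.
The (1 − t) factor cancels: (EBIT − 65,000) × 440,000 = (EBIT − 213,000) × 740,000.
Solving, EBIT = (213,000·740,000 − 65,000·440,000) / (740,000 − 440,000) = 129,020,000,000 / 300,000 = 430,066.67.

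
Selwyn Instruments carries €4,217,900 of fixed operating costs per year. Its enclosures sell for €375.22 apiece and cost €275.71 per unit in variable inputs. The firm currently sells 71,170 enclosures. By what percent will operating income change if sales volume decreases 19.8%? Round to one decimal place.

Contribution at this volume is 71,170 × €99.51 = €7,082,126.70.
Subtracting fixed costs: EBIT = €7,082,126.70 − €4,217,900 = €2,864,226.70.
So DOL = total CM / EBIT = €7,082,126.70 / €2,864,226.70 = 2.4726.
So EBIT moves 2.4726 × (-19.8%) = -49.0%.

-49.0%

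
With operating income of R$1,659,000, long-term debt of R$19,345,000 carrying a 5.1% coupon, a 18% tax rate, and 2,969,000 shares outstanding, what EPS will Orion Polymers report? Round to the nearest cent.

R$0.19

Interest = R$986,595.00, so EBT = R$1,659,000 − R$986,595.00 = R$672,405.00.
Net income = R$672,405.00 × (1 − 0.18) = R$551,372.10.
EPS = R$551,372.10 ÷ 2,969,000 = R$0.19.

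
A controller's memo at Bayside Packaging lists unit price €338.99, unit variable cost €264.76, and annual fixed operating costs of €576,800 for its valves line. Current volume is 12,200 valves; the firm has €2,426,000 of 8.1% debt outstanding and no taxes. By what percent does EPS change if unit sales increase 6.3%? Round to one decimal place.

At 12,200 units, contribution = 12,200 × €74.23 = €905,606.00.
EBIT = €905,606.00 − €576,800 = €328,806.00.
Interest = €196,506.00, so EBIT − I = €132,300.00.
DCL = total CM / (EBIT − I) = €905,606.00 / €132,300.00 = 6.8451.
%ΔEPS = DCL × %ΔSales = 6.8451 × +6.3% = +43.1%.

+43.1%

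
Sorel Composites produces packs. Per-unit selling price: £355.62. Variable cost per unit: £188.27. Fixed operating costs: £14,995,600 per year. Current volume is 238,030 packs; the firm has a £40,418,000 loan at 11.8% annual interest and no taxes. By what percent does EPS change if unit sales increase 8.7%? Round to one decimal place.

+17.3%

At 238,030 units, contribution = 238,030 × £167.35 = £39,834,320.50.
Subtracting fixed costs: EBIT = £39,834,320.50 − £14,995,600 = £24,838,720.50.
After interest of £4,769,324.00, pre-tax earnings = £20,069,396.50.
DCL = total CM / (EBIT − I) = £39,834,320.50 / £20,069,396.50 = 1.9848.
%ΔEPS = DCL × %ΔSales = 1.9848 × +8.7% = +17.3%.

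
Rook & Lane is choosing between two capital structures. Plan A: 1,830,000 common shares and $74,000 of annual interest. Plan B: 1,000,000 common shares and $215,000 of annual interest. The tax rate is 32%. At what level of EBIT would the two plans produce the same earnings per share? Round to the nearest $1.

$384,880

At indifference, (EBIT − 74,000)(1 − t)/1,830,000 = (EBIT − 215,000)(1 − t)/1,000,000.
Cancelling (1 − t) and cross-multiplying: 1,000,000·(EBIT − 74,000) = 1,830,000·(EBIT − 215,000).
EBIT × (1,830,000 − 1,000,000) = 215,000 × 1,830,000 − 74,000 × 1,000,000 = 319,450,000,000, so EBIT = 319,450,000,000 ÷ 830,000 = 384,879.52.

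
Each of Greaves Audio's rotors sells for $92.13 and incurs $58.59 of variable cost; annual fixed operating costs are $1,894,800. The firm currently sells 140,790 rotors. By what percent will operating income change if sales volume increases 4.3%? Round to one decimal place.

+7.2%

At 140,790 units, contribution = 140,790 × $33.54 = $4,722,096.60.
Subtracting fixed costs: EBIT = $4,722,096.60 − $1,894,800 = $2,827,296.60.
DOL = contribution ÷ EBIT = $4,722,096.60 ÷ $2,827,296.60 = 1.6702.
%ΔEBIT = DOL × %ΔSales = 1.6702 × +4.3% = +7.2%.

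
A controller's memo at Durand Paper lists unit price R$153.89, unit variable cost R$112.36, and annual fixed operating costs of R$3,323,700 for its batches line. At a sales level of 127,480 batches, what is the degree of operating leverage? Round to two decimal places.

Total contribution margin = 127,480 × R$41.53 = R$5,294,244.40.
EBIT = R$5,294,244.40 − R$3,323,700 = R$1,970,544.40.
Degree of operating leverage = R$5,294,244.40 / R$1,970,544.40 = 2.6867.

2.69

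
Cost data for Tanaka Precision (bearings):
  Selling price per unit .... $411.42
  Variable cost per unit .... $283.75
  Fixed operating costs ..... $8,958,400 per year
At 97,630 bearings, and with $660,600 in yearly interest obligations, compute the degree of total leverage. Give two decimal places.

At 97,630 units, contribution = 97,630 × $127.67 = $12,464,422.10.
Subtracting fixed costs: EBIT = $12,464,422.10 − $8,958,400 = $3,506,022.10. Interest = $660,600.00, so EBIT − I = $2,845,422.10.
DCL = contribution ÷ (EBIT − I) = $12,464,422.10 ÷ $2,845,422.10 = 4.3805.

4.38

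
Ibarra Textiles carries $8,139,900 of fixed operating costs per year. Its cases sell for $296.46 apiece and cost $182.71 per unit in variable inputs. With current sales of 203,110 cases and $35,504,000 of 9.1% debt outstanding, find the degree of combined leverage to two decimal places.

Contribution at this volume is 203,110 × $113.75 = $23,103,762.50.
Operating income = contribution − fixed costs = $23,103,762.50 − $8,139,900 = $14,963,862.50. Interest = $3,230,864.00.
DOL = $23,103,762.50 ÷ $14,963,862.50 = 1.5440; DFL = $14,963,862.50 ÷ $11,732,998.50 = 1.2754.
Combined leverage = 1.5440 × 1.2754 = 1.9692.

1.97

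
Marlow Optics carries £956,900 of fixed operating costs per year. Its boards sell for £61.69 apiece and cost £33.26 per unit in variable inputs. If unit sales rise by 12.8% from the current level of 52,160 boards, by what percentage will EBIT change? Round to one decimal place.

+36.1%

Total contribution margin = 52,160 × £28.43 = £1,482,908.80.
EBIT = £1,482,908.80 − £956,900 = £526,008.80.
So DOL = total CM / EBIT = £1,482,908.80 / £526,008.80 = 2.8192.
%ΔEBIT = DOL × %ΔSales = 2.8192 × +12.8% = +36.1%.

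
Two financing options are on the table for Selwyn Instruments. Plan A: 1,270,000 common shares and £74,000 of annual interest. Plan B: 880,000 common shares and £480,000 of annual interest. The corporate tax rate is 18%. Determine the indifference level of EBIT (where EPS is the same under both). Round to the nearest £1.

At indifference, (EBIT − 74,000)(1 − t)/1,270,000 = (EBIT − 480,000)(1 − t)/880,000.
Cancelling (1 − t) and cross-multiplying: 880,000·(EBIT − 74,000) = 1,270,000·(EBIT − 480,000).
Solving, EBIT = (480,000·1,270,000 − 74,000·880,000) / (1,270,000 − 880,000) = 544,480,000,000 / 390,000 = 1,396,102.56.

£1,396,103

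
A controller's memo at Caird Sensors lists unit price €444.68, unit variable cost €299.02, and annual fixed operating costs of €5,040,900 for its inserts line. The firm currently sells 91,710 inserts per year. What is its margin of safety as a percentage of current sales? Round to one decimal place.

Each unit contributes €444.68 − €299.02 = €145.66. Break-even units = €5,040,900 ÷ €145.66 = 34,607.30; break-even revenue = 34,607.30 × €444.68 = €15,389,176.25.
Actual sales revenue = 91,710 × €444.68 = €40,781,602.80.
Margin of safety = (€40,781,602.80 − €15,389,176.25) ÷ €40,781,602.80 = 62.3%.

62.3%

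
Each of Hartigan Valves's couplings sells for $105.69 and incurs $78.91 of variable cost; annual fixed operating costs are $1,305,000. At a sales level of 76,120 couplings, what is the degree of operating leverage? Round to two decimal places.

Contribution at this volume is 76,120 × $26.78 = $2,038,493.60.
Subtracting fixed costs: EBIT = $2,038,493.60 − $1,305,000 = $733,493.60.
DOL = contribution ÷ EBIT = $2,038,493.60 ÷ $733,493.60 = 2.7792.

2.78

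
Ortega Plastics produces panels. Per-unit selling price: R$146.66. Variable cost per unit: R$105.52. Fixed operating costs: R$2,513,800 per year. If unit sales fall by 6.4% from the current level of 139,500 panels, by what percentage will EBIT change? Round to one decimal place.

Contribution at this volume is 139,500 × R$41.14 = R$5,739,030.00.
Operating income = contribution − fixed costs = R$5,739,030.00 − R$2,513,800 = R$3,225,230.00.
Degree of operating leverage = R$5,739,030.00 / R$3,225,230.00 = 1.7794.
So EBIT moves 1.7794 × (-6.4%) = -11.4%.

-11.4%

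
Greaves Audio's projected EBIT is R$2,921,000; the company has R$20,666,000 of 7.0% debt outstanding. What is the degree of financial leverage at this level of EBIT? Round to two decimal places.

1.98

Annual interest charges come to R$1,446,620.00.
DFL = EBIT ÷ (EBIT − I) = R$2,921,000 ÷ (R$2,921,000 − R$1,446,620.00) = R$2,921,000 ÷ R$1,474,380.00 = 1.9812.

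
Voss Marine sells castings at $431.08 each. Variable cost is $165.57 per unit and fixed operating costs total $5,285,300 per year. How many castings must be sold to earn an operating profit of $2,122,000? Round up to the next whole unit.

27,899 castings

Contribution margin per unit = $431.08 − $165.57 = $265.51.
Need Q such that Q × $265.51 − $5,285,300 = $2,122,000, i.e. Q = $7,407,300 / $265.51 = 27,898.38 → 27,899.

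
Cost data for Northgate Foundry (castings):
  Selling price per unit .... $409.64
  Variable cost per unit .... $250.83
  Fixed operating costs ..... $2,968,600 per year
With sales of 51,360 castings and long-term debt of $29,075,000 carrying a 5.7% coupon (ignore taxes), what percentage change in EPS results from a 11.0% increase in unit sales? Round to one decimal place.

+25.4%

Total contribution margin = 51,360 × $158.81 = $8,156,481.60.
Operating income = contribution − fixed costs = $8,156,481.60 − $2,968,600 = $5,187,881.60.
Interest = $1,657,275.00, so EBIT − I = $3,530,606.60.
Degree of combined leverage = contribution ÷ (EBIT − I) = $8,156,481.60 ÷ $3,530,606.60 = 2.3102.
EPS therefore changes by 2.3102 × (+11.0%) = +25.4%.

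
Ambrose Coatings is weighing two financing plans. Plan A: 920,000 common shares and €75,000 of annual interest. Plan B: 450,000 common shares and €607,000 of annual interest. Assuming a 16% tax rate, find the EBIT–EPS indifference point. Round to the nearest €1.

€1,116,362

At indifference, (EBIT − 75,000)(1 − t)/920,000 = (EBIT − 607,000)(1 − t)/450,000.
Cancelling (1 − t) and cross-multiplying: 450,000·(EBIT − 75,000) = 920,000·(EBIT − 607,000).
EBIT × (920,000 − 450,000) = 607,000 × 920,000 − 75,000 × 450,000 = 524,690,000,000, so EBIT = 524,690,000,000 ÷ 470,000 = 1,116,361.70.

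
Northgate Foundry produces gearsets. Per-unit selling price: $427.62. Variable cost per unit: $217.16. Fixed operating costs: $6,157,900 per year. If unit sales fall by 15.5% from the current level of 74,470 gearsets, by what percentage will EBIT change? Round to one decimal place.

-25.5%

Contribution at this volume is 74,470 × $210.46 = $15,672,956.20.
Subtracting fixed costs: EBIT = $15,672,956.20 − $6,157,900 = $9,515,056.20.
Degree of operating leverage = $15,672,956.20 / $9,515,056.20 = 1.6472.
Operating income changes by 1.6472 × -15.5% = -25.5%.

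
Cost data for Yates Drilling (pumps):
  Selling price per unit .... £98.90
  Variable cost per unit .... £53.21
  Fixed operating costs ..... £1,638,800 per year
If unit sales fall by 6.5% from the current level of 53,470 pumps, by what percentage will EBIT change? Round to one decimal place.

-19.7%

At 53,470 units, contribution = 53,470 × £45.69 = £2,443,044.30.
Operating income = contribution − fixed costs = £2,443,044.30 − £1,638,800 = £804,244.30.
DOL = contribution ÷ EBIT = £2,443,044.30 ÷ £804,244.30 = 3.0377.
Operating income changes by 3.0377 × -6.5% = -19.7%.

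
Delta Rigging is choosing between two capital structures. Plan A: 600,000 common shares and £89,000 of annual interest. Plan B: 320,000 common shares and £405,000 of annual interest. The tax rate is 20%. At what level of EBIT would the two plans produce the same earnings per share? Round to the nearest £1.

At indifference, (EBIT − 89,000)(1 − t)/600,000 = (EBIT − 405,000)(1 − t)/320,000.
Cancelling (1 − t) and cross-multiplying: 320,000·(EBIT − 89,000) = 600,000·(EBIT − 405,000).
EBIT × (600,000 − 320,000) = 405,000 × 600,000 − 89,000 × 320,000 = 214,520,000,000, so EBIT = 214,520,000,000 ÷ 280,000 = 766,142.86.

£766,143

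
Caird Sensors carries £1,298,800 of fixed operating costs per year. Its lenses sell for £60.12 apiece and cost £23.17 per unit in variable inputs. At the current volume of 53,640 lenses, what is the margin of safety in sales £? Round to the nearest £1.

Unit CM = price − variable cost = £60.12 − £23.17 = £36.95. Break-even units = £1,298,800 ÷ £36.95 = 35,150.20; break-even revenue = 35,150.20 × £60.12 = £2,113,230.20.
Current sales = 53,640 × £60.12 = £3,224,836.80.
Margin of safety = £3,224,836.80 − £2,113,230.20 = £1,111,607.

£1,111,607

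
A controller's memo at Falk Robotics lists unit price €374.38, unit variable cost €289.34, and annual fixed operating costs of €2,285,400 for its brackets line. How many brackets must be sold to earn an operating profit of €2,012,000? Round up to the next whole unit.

Contribution margin per unit = €374.38 − €289.34 = €85.04.
Units = (FC + target) / CM = (€2,285,400 + €2,012,000) / €85.04 = 50,533.87, so 50,534 brackets.

50,534 brackets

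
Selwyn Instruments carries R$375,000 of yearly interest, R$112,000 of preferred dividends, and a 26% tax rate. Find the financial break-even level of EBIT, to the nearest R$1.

R$526,351

Grossing the preferred dividend up to pre-tax terms: R$112,000 / (1 − 0.26) = R$151,351.35.
Financial break-even EBIT = interest + D_p ÷ (1 − t) = R$375,000 + R$151,351.35 = R$526,351.35.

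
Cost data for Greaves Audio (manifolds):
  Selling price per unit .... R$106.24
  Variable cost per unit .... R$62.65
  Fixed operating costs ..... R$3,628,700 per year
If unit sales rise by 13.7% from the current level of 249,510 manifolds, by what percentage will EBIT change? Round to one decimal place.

At 249,510 units, contribution = 249,510 × R$43.59 = R$10,876,140.90.
Subtracting fixed costs: EBIT = R$10,876,140.90 − R$3,628,700 = R$7,247,440.90.
So DOL = total CM / EBIT = R$10,876,140.90 / R$7,247,440.90 = 1.5007.
%ΔEBIT = DOL × %ΔSales = 1.5007 × +13.7% = +20.6%.

+20.6%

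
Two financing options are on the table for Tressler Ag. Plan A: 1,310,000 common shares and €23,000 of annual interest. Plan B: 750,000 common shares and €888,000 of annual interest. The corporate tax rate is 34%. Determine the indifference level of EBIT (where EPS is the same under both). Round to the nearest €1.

Set EPS_A = EPS_B: (EBIT − €23,000)(1 − 0.34) ÷ 1,310,000 = (EBIT − €888,000)(1 − 0.34) ÷ 750,000.
Cancelling (1 − t) and cross-multiplying: 750,000·(EBIT − 23,000) = 1,310,000·(EBIT − 888,000).
EBIT × (1,310,000 − 750,000) = 888,000 × 1,310,000 − 23,000 × 750,000 = 1,146,030,000,000, so EBIT = 1,146,030,000,000 ÷ 560,000 = 2,046,482.14.

€2,046,482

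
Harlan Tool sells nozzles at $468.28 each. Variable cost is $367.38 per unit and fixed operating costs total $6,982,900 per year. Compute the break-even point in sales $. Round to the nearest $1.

CM per unit = $468.28 − $367.38 = $100.90; CM ratio = $100.90 / $468.28 = 0.2155.
Break-even sales = FC ÷ CM ratio = $6,982,900 × $468.28 / $100.90 = $32,407,853.

$32,407,853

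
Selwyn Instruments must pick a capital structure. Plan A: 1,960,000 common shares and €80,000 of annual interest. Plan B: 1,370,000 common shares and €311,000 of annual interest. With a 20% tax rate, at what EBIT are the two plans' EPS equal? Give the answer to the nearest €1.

€847,390

At indifference, (EBIT − 80,000)(1 − t)/1,960,000 = (EBIT − 311,000)(1 − t)/1,370,000.
The (1 − t) factor cancels: (EBIT − 80,000) × 1,370,000 = (EBIT − 311,000) × 1,960,000.
Solving, EBIT = (311,000·1,960,000 − 80,000·1,370,000) / (1,960,000 − 1,370,000) = 499,960,000,000 / 590,000 = 847,389.83.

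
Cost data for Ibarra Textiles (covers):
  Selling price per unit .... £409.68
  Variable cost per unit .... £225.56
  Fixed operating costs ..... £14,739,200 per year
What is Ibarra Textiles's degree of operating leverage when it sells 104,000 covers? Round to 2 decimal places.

4.34

At 104,000 units, contribution = 104,000 × £184.12 = £19,148,480.00.
EBIT = £19,148,480.00 − £14,739,200 = £4,409,280.00.
DOL = contribution ÷ EBIT = £19,148,480.00 ÷ £4,409,280.00 = 4.3428.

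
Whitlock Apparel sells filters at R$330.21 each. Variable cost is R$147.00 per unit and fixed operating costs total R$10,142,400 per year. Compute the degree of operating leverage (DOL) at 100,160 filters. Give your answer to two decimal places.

Contribution at this volume is 100,160 × R$183.21 = R$18,350,313.60.
EBIT = R$18,350,313.60 − R$10,142,400 = R$8,207,913.60.
Degree of operating leverage = R$18,350,313.60 / R$8,207,913.60 = 2.2357.

2.24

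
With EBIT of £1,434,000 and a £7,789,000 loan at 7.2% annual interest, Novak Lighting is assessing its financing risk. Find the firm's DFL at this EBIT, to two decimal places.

Interest = £560,808.00.
Degree of financial leverage = EBIT / (EBIT − interest) = £1,434,000 / £873,192.00 = 1.6423.

1.64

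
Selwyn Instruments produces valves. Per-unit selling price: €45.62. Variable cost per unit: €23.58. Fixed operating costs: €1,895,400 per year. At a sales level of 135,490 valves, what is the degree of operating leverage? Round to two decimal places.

Total contribution margin = 135,490 × €22.04 = €2,986,199.60.
EBIT = €2,986,199.60 − €1,895,400 = €1,090,799.60.
Degree of operating leverage = €2,986,199.60 / €1,090,799.60 = 2.7376.

2.74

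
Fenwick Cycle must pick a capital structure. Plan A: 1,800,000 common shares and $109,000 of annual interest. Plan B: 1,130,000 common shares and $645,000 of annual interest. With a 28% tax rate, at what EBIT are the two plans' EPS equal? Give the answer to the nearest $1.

$1,549,000

At indifference, (EBIT − 109,000)(1 − t)/1,800,000 = (EBIT − 645,000)(1 − t)/1,130,000.
Cancelling (1 − t) and cross-multiplying: 1,130,000·(EBIT − 109,000) = 1,800,000·(EBIT − 645,000).
Solving, EBIT = (645,000·1,800,000 − 109,000·1,130,000) / (1,800,000 − 1,130,000) = 1,037,830,000,000 / 670,000 = 1,549,000.00.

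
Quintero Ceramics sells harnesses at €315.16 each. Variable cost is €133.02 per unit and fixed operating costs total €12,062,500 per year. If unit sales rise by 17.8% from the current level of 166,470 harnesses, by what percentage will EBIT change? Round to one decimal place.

+29.6%

Contribution at this volume is 166,470 × €182.14 = €30,320,845.80.
Operating income = contribution − fixed costs = €30,320,845.80 − €12,062,500 = €18,258,345.80.
Degree of operating leverage = €30,320,845.80 / €18,258,345.80 = 1.6607.
Operating income changes by 1.6607 × +17.8% = +29.6%.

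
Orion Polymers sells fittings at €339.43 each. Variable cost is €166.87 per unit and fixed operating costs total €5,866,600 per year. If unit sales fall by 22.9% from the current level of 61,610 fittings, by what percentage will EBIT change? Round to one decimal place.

Total contribution margin = 61,610 × €172.56 = €10,631,421.60.
EBIT = €10,631,421.60 − €5,866,600 = €4,764,821.60.
Degree of operating leverage = €10,631,421.60 / €4,764,821.60 = 2.2312.
Operating income changes by 2.2312 × -22.9% = -51.1%.

-51.1%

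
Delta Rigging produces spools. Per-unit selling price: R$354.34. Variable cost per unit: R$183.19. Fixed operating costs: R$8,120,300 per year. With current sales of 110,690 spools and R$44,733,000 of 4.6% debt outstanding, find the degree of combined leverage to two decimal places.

At 110,690 units, contribution = 110,690 × R$171.15 = R$18,944,593.50.
EBIT = R$18,944,593.50 − R$8,120,300 = R$10,824,293.50. Interest = R$2,057,718.00, so EBIT − I = R$8,766,575.50.
Degree of total leverage = total CM / (EBIT − interest) = R$18,944,593.50 / R$8,766,575.50 = 2.1610.

2.16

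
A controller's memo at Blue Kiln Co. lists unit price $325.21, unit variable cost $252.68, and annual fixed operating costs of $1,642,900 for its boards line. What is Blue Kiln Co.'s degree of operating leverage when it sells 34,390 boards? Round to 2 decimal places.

2.93

At 34,390 units, contribution = 34,390 × $72.53 = $2,494,306.70.
Operating income = contribution − fixed costs = $2,494,306.70 − $1,642,900 = $851,406.70.
So DOL = total CM / EBIT = $2,494,306.70 / $851,406.70 = 2.9296.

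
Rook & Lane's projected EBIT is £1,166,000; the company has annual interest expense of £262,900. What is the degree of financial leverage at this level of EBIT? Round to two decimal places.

1.29

Interest = £262,900.00.
Degree of financial leverage = EBIT / (EBIT − interest) = £1,166,000 / £903,100.00 = 1.2911.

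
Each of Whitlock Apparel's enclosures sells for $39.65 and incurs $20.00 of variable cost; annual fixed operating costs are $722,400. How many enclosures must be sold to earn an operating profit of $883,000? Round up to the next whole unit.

Each unit contributes $39.65 − $20.00 = $19.65.
Units = (FC + target) / CM = ($722,400 + $883,000) / $19.65 = 81,699.75, so 81,700 enclosures.

81,700 enclosures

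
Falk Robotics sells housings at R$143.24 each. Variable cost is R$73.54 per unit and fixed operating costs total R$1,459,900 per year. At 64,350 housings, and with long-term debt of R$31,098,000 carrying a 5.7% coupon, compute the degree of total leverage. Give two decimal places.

Total contribution margin = 64,350 × R$69.70 = R$4,485,195.00.
Operating income = contribution − fixed costs = R$4,485,195.00 − R$1,459,900 = R$3,025,295.00. Interest = R$1,772,586.00.
DOL = R$4,485,195.00 ÷ R$3,025,295.00 = 1.4826; DFL = R$3,025,295.00 ÷ R$1,252,709.00 = 2.4150.
Combined leverage = 1.4826 × 2.4150 = 3.5805.

3.58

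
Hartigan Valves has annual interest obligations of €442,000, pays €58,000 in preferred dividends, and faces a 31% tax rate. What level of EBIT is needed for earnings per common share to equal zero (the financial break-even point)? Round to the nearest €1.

€526,058

Grossing the preferred dividend up to pre-tax terms: €58,000 / (1 − 0.31) = €84,057.97.
EPS = 0 when EBIT covers interest plus the pre-tax preferred burden: €442,000 + €84,057.97 = €526,057.97.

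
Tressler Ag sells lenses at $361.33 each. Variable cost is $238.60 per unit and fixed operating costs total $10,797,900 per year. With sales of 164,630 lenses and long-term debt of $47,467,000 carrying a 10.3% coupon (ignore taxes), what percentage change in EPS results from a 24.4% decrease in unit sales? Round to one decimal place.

At 164,630 units, contribution = 164,630 × $122.73 = $20,205,039.90.
Subtracting fixed costs: EBIT = $20,205,039.90 − $10,797,900 = $9,407,139.90.
After interest of $4,889,101.00, pre-tax earnings = $4,518,038.90.
Degree of combined leverage = contribution ÷ (EBIT − I) = $20,205,039.90 ÷ $4,518,038.90 = 4.4721.
EPS therefore changes by 4.4721 × (-24.4%) = -109.1%.

-109.1%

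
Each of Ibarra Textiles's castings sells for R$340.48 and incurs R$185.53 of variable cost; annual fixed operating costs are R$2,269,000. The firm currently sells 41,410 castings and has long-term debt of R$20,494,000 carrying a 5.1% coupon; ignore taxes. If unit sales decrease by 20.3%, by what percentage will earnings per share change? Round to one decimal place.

-42.0%

At 41,410 units, contribution = 41,410 × R$154.95 = R$6,416,479.50.
Subtracting fixed costs: EBIT = R$6,416,479.50 − R$2,269,000 = R$4,147,479.50.
After interest of R$1,045,194.00, pre-tax earnings = R$3,102,285.50.
Degree of combined leverage = contribution ÷ (EBIT − I) = R$6,416,479.50 ÷ R$3,102,285.50 = 2.0683.
%ΔEPS = DCL × %ΔSales = 2.0683 × -20.3% = -42.0%.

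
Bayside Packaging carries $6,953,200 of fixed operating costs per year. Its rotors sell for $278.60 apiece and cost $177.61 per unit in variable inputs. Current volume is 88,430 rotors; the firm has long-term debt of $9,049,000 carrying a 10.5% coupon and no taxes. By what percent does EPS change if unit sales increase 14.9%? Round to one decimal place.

At 88,430 units, contribution = 88,430 × $100.99 = $8,930,545.70.
Subtracting fixed costs: EBIT = $8,930,545.70 − $6,953,200 = $1,977,345.70.
After interest of $950,145.00, pre-tax earnings = $1,027,200.70.
DCL = total CM / (EBIT − I) = $8,930,545.70 / $1,027,200.70 = 8.6941.
%ΔEPS = DCL × %ΔSales = 8.6941 × +14.9% = +129.5%.

+129.5%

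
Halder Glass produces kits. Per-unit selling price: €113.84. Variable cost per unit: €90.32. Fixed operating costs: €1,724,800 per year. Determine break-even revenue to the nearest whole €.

€8,348,267

Contribution margin per unit = €113.84 − €90.32 = €23.52, a CM ratio of €23.52 ÷ €113.84 = 0.2066.
Break-even sales = FC ÷ CM ratio = €1,724,800 × €113.84 / €23.52 = €8,348,267.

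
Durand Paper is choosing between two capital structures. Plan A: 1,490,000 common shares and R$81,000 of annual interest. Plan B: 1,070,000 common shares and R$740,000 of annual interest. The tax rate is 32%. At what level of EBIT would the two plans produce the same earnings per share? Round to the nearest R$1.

R$2,418,881

At indifference, (EBIT − 81,000)(1 − t)/1,490,000 = (EBIT − 740,000)(1 − t)/1,070,000.
The (1 − t) factor cancels: (EBIT − 81,000) × 1,070,000 = (EBIT − 740,000) × 1,490,000.
EBIT × (1,490,000 − 1,070,000) = 740,000 × 1,490,000 − 81,000 × 1,070,000 = 1,015,930,000,000, so EBIT = 1,015,930,000,000 ÷ 420,000 = 2,418,880.95.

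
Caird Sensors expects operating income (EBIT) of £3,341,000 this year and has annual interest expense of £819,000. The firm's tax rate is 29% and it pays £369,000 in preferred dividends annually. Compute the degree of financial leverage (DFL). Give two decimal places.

1.67

Interest = £819,000.00.
Pre-tax preferred-dividend burden = £369,000 ÷ (1 − 0.29) = £519,718.31.
DFL = EBIT ÷ [EBIT − I − D_p/(1−t)] = £3,341,000 ÷ [£3,341,000 − £819,000.00 − £519,718.31] = £3,341,000 ÷ £2,002,281.69 = 1.6686.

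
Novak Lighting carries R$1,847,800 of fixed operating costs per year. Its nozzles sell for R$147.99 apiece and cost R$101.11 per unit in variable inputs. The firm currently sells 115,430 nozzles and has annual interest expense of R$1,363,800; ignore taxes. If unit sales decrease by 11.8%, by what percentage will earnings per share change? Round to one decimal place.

At 115,430 units, contribution = 115,430 × R$46.88 = R$5,411,358.40.
Operating income = contribution − fixed costs = R$5,411,358.40 − R$1,847,800 = R$3,563,558.40.
After interest of R$1,363,800.00, pre-tax earnings = R$2,199,758.40.
DCL = total CM / (EBIT − I) = R$5,411,358.40 / R$2,199,758.40 = 2.4600.
EPS therefore changes by 2.4600 × (-11.8%) = -29.0%.

-29.0%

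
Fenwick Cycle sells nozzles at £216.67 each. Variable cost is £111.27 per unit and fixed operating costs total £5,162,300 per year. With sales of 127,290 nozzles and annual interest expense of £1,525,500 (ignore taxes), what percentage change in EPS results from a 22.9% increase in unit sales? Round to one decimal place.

+45.7%

Total contribution margin = 127,290 × £105.40 = £13,416,366.00.
Subtracting fixed costs: EBIT = £13,416,366.00 − £5,162,300 = £8,254,066.00.
After interest of £1,525,500.00, pre-tax earnings = £6,728,566.00.
Degree of combined leverage = contribution ÷ (EBIT − I) = £13,416,366.00 ÷ £6,728,566.00 = 1.9939.
%ΔEPS = DCL × %ΔSales = 1.9939 × +22.9% = +45.7%.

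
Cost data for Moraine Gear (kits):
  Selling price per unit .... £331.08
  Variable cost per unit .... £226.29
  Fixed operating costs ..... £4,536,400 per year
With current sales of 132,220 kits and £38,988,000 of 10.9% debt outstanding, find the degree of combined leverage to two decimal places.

Contribution at this volume is 132,220 × £104.79 = £13,855,333.80.
Operating income = contribution − fixed costs = £13,855,333.80 − £4,536,400 = £9,318,933.80. Interest = £4,249,692.00.
DOL = £13,855,333.80 ÷ £9,318,933.80 = 1.4868; DFL = £9,318,933.80 ÷ £5,069,241.80 = 1.8383.
DCL = DOL × DFL = 1.4868 × 1.8383 = 2.7332.

2.73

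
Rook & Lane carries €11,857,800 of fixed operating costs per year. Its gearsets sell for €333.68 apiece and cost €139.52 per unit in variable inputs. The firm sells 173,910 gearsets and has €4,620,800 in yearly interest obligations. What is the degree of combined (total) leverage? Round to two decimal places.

1.95

At 173,910 units, contribution = 173,910 × €194.16 = €33,766,365.60.
EBIT = €33,766,365.60 − €11,857,800 = €21,908,565.60. Interest = €4,620,800.00, so EBIT − I = €17,287,765.60.
Degree of total leverage = total CM / (EBIT − interest) = €33,766,365.60 / €17,287,765.60 = 1.9532.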